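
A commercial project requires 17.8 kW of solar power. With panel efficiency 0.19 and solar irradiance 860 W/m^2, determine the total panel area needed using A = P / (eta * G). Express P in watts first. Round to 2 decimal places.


Convert target power to watts: P = 17.8 * 1000 = 17800.0 W
Compute denominator: eta * G = 0.19 * 860 = 163.4
Required area A = P / (eta * G) = 17800.0 / 163.4
A = 108.94 m^2

108.94


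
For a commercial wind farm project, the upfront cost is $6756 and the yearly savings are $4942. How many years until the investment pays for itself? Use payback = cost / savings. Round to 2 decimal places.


Simple payback period = initial cost / annual savings
Payback = 6756 / 4942
Payback = 1.37 years

1.37


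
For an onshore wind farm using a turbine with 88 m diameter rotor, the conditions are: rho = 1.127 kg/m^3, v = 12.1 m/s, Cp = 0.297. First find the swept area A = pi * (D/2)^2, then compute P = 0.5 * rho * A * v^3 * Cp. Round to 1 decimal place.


Step 1 -- Compute swept area:
  A = pi * (D/2)^2 = pi * (88/2)^2 = 6082.12 m^2
Step 2 -- Apply wind power equation:
  P = 0.5 * rho * A * v^3 * Cp
  v^3 = 12.1^3 = 1771.561
  P = 0.5 * 1.127 * 6082.12 * 1771.561 * 0.297
  P = 1803273.9 W

1803273.9


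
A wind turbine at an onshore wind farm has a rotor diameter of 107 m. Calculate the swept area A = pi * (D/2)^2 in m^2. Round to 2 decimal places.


Compute the rotor radius:
  r = D / 2 = 107 / 2 = 53.5 m
Calculate swept area:
  A = pi * r^2 = pi * 53.5^2
  A = 8992.02 m^2

8992.02


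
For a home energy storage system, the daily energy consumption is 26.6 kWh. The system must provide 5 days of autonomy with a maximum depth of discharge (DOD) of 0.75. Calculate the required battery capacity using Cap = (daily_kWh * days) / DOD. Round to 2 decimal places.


Total energy needed = daily * days = 26.6 * 5 = 133.0 kWh
Account for depth of discharge:
  Cap = total_energy / DOD = 133.0 / 0.75
  Cap = 177.33 kWh

177.33


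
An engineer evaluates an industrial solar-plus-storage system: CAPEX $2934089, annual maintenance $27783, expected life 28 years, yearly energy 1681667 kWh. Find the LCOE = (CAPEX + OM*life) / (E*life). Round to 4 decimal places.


Total cost = CAPEX + OM * lifetime = 2934089 + 27783 * 28 = 2934089 + 777924 = 3712013
Total generation = annual * lifetime = 1681667 * 28 = 47086676 kWh
LCOE = 3712013 / 47086676
LCOE = 0.0788 $/kWh

0.0788


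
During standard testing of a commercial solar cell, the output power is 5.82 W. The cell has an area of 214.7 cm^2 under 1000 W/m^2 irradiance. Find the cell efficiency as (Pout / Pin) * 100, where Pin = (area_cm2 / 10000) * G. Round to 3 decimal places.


First compute the input power:
  Pin = area_cm2 / 10000 * G = 214.7 / 10000 * 1000 = 21.47 W
Then compute efficiency:
  Efficiency = (Pout / Pin) * 100 = (5.82 / 21.47) * 100
  Efficiency = 27.108%

27.108


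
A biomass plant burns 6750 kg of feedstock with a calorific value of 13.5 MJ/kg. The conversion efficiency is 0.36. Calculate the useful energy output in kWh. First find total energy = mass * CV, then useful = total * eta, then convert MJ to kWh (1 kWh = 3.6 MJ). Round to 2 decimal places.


Total energy = mass * CV = 6750 * 13.5 = 91125.0 MJ
Useful energy = total * eta = 91125.0 * 0.36 = 32805.0 MJ
Convert to kWh: 32805.0 / 3.6
Useful energy = 9112.50 kWh

9112.50


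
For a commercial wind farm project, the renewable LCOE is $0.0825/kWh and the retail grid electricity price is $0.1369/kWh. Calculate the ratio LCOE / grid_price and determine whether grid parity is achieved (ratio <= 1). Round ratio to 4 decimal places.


Compare LCOE to grid price:
  LCOE = $0.0825/kWh, Grid price = $0.1369/kWh
  Ratio = LCOE / grid_price = 0.0825 / 0.1369 = 0.6026
  Grid parity achieved (ratio <= 1)? yes

0.6026


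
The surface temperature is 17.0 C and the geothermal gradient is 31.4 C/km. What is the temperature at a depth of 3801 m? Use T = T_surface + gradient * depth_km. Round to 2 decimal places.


Convert depth to km: 3801 / 1000 = 3.801 km
Temperature increase = gradient * depth_km = 31.4 * 3.801 = 119.35 C
Temperature at depth = T_surface + delta_T = 17.0 + 119.35
T = 136.35 C

136.35


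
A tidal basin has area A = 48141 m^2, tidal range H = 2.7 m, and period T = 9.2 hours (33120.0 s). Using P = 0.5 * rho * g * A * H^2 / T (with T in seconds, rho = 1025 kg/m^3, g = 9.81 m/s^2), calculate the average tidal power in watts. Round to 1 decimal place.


Convert period to seconds: T = 9.2 * 3600 = 33120.0 s
H^2 = 2.7^2 = 7.29
P = 0.5 * rho * g * A * H^2 / T
P = 0.5 * 1025 * 9.81 * 48141 * 7.29 / 33120.0
P = 53274.0 W

53274.0


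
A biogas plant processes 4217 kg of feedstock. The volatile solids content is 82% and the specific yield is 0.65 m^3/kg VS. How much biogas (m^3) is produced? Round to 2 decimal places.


Compute volatile solids:
  VS = mass * VS_fraction = 4217 * 0.82 = 3457.94 kg
Calculate biogas volume:
  Biogas = VS * specific_yield = 3457.94 * 0.65
  Biogas = 2247.66 m^3

2247.66


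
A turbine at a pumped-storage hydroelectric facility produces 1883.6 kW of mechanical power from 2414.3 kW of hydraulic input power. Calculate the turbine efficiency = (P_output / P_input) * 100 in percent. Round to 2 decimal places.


Turbine efficiency = (output power / input power) * 100
eta = (1883.6 / 2414.3) * 100
eta = 78.02%

78.02


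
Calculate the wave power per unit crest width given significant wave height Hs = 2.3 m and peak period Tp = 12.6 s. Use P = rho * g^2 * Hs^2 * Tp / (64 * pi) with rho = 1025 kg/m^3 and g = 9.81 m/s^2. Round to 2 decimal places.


Apply wave power formula:
  g^2 = 9.81^2 = 96.2361
  Hs^2 = 2.3^2 = 5.29
  Numerator = rho * g^2 * Hs^2 * Tp = 1025 * 96.2361 * 5.29 * 12.6 = 6574884.03
  Denominator = 64 * pi = 201.0619
  P = 6574884.03 / 201.0619 = 32700.79 W/m

32700.79


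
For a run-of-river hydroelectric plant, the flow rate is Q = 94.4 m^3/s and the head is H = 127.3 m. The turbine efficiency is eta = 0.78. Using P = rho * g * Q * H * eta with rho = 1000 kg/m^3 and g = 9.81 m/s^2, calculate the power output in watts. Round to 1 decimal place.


Apply the hydropower formula P = rho * g * Q * H * eta
rho * g = 1000 * 9.81 = 9810.0
P = 9810.0 * 94.4 * 127.3 * 0.78
P = 91952598.8 W

91952598.8


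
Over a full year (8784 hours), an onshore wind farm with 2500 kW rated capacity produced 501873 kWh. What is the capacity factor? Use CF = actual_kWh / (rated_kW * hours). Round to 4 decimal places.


Capacity factor = actual output / maximum possible output
Maximum possible = rated * hours = 2500 * 8784 = 21960000 kWh
CF = 501873 / 21960000
CF = 0.0229

0.0229


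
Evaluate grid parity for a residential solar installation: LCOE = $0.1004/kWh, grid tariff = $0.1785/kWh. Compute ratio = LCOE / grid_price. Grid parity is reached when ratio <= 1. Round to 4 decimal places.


Compare LCOE to grid price:
  LCOE = $0.1004/kWh, Grid price = $0.1785/kWh
  Ratio = LCOE / grid_price = 0.1004 / 0.1785 = 0.5625
  Grid parity achieved (ratio <= 1)? yes

0.5625


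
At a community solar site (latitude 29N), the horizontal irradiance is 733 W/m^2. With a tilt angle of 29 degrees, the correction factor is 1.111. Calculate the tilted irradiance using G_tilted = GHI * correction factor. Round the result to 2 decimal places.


Identify the given values:
  GHI = 733 W/m^2, tilt correction factor = 1.111
Apply the formula G_tilted = GHI * factor:
  G_tilted = 733 * 1.111
  G_tilted = 814.36 W/m^2

814.36


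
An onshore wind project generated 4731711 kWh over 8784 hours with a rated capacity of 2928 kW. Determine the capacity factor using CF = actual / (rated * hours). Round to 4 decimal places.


Capacity factor = actual output / maximum possible output
Maximum possible = rated * hours = 2928 * 8784 = 25719552 kWh
CF = 4731711 / 25719552
CF = 0.1840

0.1840


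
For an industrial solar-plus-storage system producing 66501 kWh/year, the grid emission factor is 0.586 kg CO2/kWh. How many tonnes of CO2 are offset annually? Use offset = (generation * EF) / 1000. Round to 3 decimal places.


CO2 offset in kg = generation * emission_factor
CO2 offset = 66501 * 0.586 = 38969.59 kg
Convert to tonnes:
  CO2 offset = 38969.59 / 1000 = 38.970 tonnes

38.970


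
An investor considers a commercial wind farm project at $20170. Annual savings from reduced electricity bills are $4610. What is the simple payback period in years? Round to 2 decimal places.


Simple payback period = initial cost / annual savings
Payback = 20170 / 4610
Payback = 4.38 years

4.38


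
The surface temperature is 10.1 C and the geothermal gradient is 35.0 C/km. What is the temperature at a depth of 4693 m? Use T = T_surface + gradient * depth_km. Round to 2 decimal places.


Convert depth to km: 4693 / 1000 = 4.693 km
Temperature increase = gradient * depth_km = 35.0 * 4.693 = 164.26 C
Temperature at depth = T_surface + delta_T = 10.1 + 164.26
T = 174.36 C

174.36


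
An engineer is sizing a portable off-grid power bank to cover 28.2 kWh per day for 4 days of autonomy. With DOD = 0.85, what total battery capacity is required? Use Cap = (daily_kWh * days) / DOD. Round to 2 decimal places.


Total energy needed = daily * days = 28.2 * 4 = 112.8 kWh
Account for depth of discharge:
  Cap = total_energy / DOD = 112.8 / 0.85
  Cap = 132.71 kWh

132.71


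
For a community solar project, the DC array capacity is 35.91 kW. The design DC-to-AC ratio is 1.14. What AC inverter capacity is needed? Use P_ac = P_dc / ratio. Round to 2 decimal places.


The inverter AC capacity is determined by the DC/AC ratio.
Given: P_dc = 35.91 kW, DC/AC ratio = 1.14
P_ac = P_dc / ratio = 35.91 / 1.14
P_ac = 31.50 kW

31.50


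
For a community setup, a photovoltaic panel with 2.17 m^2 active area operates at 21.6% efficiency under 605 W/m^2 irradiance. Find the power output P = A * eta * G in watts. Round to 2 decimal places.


Use the solar power formula P = A * eta * G.
Given: A = 2.17 m^2, eta = 0.216, G = 605 W/m^2
P = 2.17 * 0.216 * 605
P = 283.58 W

283.58


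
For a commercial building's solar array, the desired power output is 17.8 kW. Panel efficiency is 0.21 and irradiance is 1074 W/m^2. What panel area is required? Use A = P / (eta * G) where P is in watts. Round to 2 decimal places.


Convert target power to watts: P = 17.8 * 1000 = 17800.0 W
Compute denominator: eta * G = 0.21 * 1074 = 225.54
Required area A = P / (eta * G) = 17800.0 / 225.54
A = 78.92 m^2

78.92


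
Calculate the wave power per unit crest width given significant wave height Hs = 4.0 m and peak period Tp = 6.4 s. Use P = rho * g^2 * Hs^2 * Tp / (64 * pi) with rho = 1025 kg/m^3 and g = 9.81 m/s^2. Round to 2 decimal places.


Apply wave power formula:
  g^2 = 9.81^2 = 96.2361
  Hs^2 = 4.0^2 = 16.0
  Numerator = rho * g^2 * Hs^2 * Tp = 1025 * 96.2361 * 16.0 * 6.4 = 10100941.06
  Denominator = 64 * pi = 201.0619
  P = 10100941.06 / 201.0619 = 50237.96 W/m

50237.96


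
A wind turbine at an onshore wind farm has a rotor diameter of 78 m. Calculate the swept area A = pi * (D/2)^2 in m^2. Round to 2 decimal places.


Compute the rotor radius:
  r = D / 2 = 78 / 2 = 39.0 m
Calculate swept area:
  A = pi * r^2 = pi * 39.0^2
  A = 4778.36 m^2

4778.36


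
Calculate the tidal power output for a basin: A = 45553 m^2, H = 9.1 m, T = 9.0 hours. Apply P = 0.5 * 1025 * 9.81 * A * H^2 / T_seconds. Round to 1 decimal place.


Convert period to seconds: T = 9.0 * 3600 = 32400.0 s
H^2 = 9.1^2 = 82.81
P = 0.5 * rho * g * A * H^2 / T
P = 0.5 * 1025 * 9.81 * 45553 * 82.81 / 32400.0
P = 585352.7 W

585352.7


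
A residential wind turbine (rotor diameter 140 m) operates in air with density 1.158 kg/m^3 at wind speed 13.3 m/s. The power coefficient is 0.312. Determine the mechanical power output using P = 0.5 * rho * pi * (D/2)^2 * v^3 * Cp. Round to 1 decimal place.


Step 1 -- Compute swept area:
  A = pi * (D/2)^2 = pi * (140/2)^2 = 15393.8 m^2
Step 2 -- Apply wind power equation:
  P = 0.5 * rho * A * v^3 * Cp
  v^3 = 13.3^3 = 2352.637
  P = 0.5 * 1.158 * 15393.8 * 2352.637 * 0.312
  P = 6542353.9 W

6542353.9


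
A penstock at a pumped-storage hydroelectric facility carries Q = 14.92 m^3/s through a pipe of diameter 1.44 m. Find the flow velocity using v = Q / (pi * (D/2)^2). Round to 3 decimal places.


Compute pipe cross-sectional area:
  A = pi * (D/2)^2 = pi * (1.44/2)^2 = 1.6286 m^2
Calculate velocity:
  v = Q / A = 14.92 / 1.6286
  v = 9.161 m/s

9.161


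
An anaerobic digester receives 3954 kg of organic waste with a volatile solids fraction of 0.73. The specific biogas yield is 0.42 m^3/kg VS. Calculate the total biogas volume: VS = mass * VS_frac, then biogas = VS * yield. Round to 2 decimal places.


Compute volatile solids:
  VS = mass * VS_fraction = 3954 * 0.73 = 2886.42 kg
Calculate biogas volume:
  Biogas = VS * specific_yield = 2886.42 * 0.42
  Biogas = 1212.30 m^3

1212.30


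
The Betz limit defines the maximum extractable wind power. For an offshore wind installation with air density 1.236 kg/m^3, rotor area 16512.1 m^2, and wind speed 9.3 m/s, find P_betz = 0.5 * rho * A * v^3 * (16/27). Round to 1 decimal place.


The Betz coefficient Cp_max = 16/27 = 0.5926
v^3 = 9.3^3 = 804.357
P_betz = 0.5 * rho * A * v^3 * Cp_max
P_betz = 0.5 * 1.236 * 16512.1 * 804.357 * 0.5926
P_betz = 4864025.6 W

4864025.6


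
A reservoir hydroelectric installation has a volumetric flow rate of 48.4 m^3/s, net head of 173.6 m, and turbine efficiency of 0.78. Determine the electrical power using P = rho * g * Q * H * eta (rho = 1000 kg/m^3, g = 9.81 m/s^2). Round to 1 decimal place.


Apply the hydropower formula P = rho * g * Q * H * eta
rho * g = 1000 * 9.81 = 9810.0
P = 9810.0 * 48.4 * 173.6 * 0.78
P = 64292260.0 W

64292260.0


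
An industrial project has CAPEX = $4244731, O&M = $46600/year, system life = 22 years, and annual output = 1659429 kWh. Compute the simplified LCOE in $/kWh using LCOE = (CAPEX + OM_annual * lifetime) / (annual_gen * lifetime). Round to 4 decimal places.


Total cost = CAPEX + OM * lifetime = 4244731 + 46600 * 22 = 4244731 + 1025200 = 5269931
Total generation = annual * lifetime = 1659429 * 22 = 36507438 kWh
LCOE = 5269931 / 36507438
LCOE = 0.1444 $/kWh

0.1444


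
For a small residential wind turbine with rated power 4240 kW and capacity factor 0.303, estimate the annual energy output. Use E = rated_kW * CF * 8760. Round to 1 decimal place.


Annual energy = rated_kW * capacity_factor * hours_per_year
Given: P_rated = 4240 kW, CF = 0.303, hours = 8760
E = 4240 * 0.303 * 8760
E = 11254147.2 kWh

11254147.2


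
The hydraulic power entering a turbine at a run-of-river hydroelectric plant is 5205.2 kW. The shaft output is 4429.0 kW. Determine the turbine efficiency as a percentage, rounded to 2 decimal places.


Turbine efficiency = (output power / input power) * 100
eta = (4429.0 / 5205.2) * 100
eta = 85.09%

85.09


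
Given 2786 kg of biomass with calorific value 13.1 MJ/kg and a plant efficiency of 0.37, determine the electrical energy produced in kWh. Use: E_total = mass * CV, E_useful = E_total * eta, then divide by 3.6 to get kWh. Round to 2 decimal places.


Total energy = mass * CV = 2786 * 13.1 = 36496.6 MJ
Useful energy = total * eta = 36496.6 * 0.37 = 13503.74 MJ
Convert to kWh: 13503.74 / 3.6
Useful energy = 3751.04 kWh

3751.04


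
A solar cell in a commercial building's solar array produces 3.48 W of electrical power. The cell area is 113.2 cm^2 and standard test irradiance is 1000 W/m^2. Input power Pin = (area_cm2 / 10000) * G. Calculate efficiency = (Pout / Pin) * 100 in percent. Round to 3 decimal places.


First compute the input power:
  Pin = area_cm2 / 10000 * G = 113.2 / 10000 * 1000 = 11.32 W
Then compute efficiency:
  Efficiency = (Pout / Pin) * 100 = (3.48 / 11.32) * 100
  Efficiency = 30.742%

30.742


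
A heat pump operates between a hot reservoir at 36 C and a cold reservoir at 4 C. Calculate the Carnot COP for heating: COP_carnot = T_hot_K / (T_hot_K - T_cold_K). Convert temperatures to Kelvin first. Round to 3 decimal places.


Convert to Kelvin:
  T_hot = 36 + 273.15 = 309.15 K
  T_cold = 4 + 273.15 = 277.15 K
Apply Carnot COP formula:
  COP = T_hot_K / (T_hot_K - T_cold_K) = 309.15 / 32.0
  COP = 9.661

9.661


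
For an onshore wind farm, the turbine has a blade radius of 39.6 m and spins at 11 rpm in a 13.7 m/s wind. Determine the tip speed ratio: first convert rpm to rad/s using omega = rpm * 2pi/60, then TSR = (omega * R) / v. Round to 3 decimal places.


Convert rotational speed to rad/s:
  omega = 11 * 2 * pi / 60 = 1.1519 rad/s
Compute tip speed:
  v_tip = omega * R = 1.1519 * 39.6 = 45.616 m/s
Tip speed ratio:
  TSR = v_tip / v_wind = 45.616 / 13.7 = 3.330

3.330


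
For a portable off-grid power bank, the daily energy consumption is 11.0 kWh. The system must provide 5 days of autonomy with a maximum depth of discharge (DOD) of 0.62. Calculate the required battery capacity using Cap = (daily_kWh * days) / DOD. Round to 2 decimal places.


Total energy needed = daily * days = 11.0 * 5 = 55.0 kWh
Account for depth of discharge:
  Cap = total_energy / DOD = 55.0 / 0.62
  Cap = 88.71 kWh

88.71


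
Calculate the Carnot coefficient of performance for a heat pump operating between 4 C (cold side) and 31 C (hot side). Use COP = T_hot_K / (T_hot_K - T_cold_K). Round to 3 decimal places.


Convert to Kelvin:
  T_hot = 31 + 273.15 = 304.15 K
  T_cold = 4 + 273.15 = 277.15 K
Apply Carnot COP formula:
  COP = T_hot_K / (T_hot_K - T_cold_K) = 304.15 / 27.0
  COP = 11.265

11.265


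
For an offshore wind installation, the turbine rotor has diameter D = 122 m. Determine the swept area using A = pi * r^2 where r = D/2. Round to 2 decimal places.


Compute the rotor radius:
  r = D / 2 = 122 / 2 = 61.0 m
Calculate swept area:
  A = pi * r^2 = pi * 61.0^2
  A = 11689.87 m^2

11689.87


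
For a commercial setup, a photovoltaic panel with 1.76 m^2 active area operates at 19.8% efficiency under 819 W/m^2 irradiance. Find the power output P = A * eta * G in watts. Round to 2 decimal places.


Use the solar power formula P = A * eta * G.
Given: A = 1.76 m^2, eta = 0.198, G = 819 W/m^2
P = 1.76 * 0.198 * 819
P = 285.41 W

285.41


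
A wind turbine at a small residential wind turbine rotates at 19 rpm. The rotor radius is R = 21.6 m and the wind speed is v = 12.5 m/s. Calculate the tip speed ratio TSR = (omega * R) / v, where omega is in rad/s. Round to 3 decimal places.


Convert rotational speed to rad/s:
  omega = 19 * 2 * pi / 60 = 1.9897 rad/s
Compute tip speed:
  v_tip = omega * R = 1.9897 * 21.6 = 42.977 m/s
Tip speed ratio:
  TSR = v_tip / v_wind = 42.977 / 12.5 = 3.438

3.438


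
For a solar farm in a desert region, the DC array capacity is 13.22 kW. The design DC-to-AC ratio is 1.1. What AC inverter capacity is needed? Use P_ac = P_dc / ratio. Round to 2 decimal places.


The inverter AC capacity is determined by the DC/AC ratio.
Given: P_dc = 13.22 kW, DC/AC ratio = 1.1
P_ac = P_dc / ratio = 13.22 / 1.1
P_ac = 12.02 kW

12.02


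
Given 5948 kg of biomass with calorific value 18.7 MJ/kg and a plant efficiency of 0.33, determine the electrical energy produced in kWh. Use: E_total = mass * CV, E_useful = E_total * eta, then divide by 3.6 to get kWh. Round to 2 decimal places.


Total energy = mass * CV = 5948 * 18.7 = 111227.6 MJ
Useful energy = total * eta = 111227.6 * 0.33 = 36705.11 MJ
Convert to kWh: 36705.11 / 3.6
Useful energy = 10195.86 kWh

10195.86


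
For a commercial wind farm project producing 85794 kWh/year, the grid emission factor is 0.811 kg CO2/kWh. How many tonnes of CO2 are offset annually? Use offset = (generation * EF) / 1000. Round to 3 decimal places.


CO2 offset in kg = generation * emission_factor
CO2 offset = 85794 * 0.811 = 69578.93 kg
Convert to tonnes:
  CO2 offset = 69578.93 / 1000 = 69.579 tonnes

69.579


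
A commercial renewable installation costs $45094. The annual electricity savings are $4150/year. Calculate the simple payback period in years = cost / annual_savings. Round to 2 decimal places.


Simple payback period = initial cost / annual savings
Payback = 45094 / 4150
Payback = 10.87 years

10.87


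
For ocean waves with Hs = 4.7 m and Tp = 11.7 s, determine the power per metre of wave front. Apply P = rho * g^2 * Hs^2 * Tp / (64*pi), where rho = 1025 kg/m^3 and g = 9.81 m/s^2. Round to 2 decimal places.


Apply wave power formula:
  g^2 = 9.81^2 = 96.2361
  Hs^2 = 4.7^2 = 22.09
  Numerator = rho * g^2 * Hs^2 * Tp = 1025 * 96.2361 * 22.09 * 11.7 = 25494321.47
  Denominator = 64 * pi = 201.0619
  P = 25494321.47 / 201.0619 = 126798.35 W/m

126798.35


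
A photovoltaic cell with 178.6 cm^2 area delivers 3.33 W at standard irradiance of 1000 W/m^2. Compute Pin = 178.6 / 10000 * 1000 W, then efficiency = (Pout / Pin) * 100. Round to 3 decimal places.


First compute the input power:
  Pin = area_cm2 / 10000 * G = 178.6 / 10000 * 1000 = 17.86 W
Then compute efficiency:
  Efficiency = (Pout / Pin) * 100 = (3.33 / 17.86) * 100
  Efficiency = 18.645%

18.645


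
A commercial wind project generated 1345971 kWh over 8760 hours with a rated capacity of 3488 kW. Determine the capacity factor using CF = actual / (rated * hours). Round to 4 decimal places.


Capacity factor = actual output / maximum possible output
Maximum possible = rated * hours = 3488 * 8760 = 30554880 kWh
CF = 1345971 / 30554880
CF = 0.0441

0.0441


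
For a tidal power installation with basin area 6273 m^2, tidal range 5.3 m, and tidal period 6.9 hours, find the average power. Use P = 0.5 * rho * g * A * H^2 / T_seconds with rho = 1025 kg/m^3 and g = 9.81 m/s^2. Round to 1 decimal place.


Convert period to seconds: T = 6.9 * 3600 = 24840.0 s
H^2 = 5.3^2 = 28.09
P = 0.5 * rho * g * A * H^2 / T
P = 0.5 * 1025 * 9.81 * 6273 * 28.09 / 24840.0
P = 35664.7 W

35664.7


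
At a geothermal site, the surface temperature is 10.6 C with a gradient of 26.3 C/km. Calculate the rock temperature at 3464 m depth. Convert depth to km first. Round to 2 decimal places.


Convert depth to km: 3464 / 1000 = 3.464 km
Temperature increase = gradient * depth_km = 26.3 * 3.464 = 91.1 C
Temperature at depth = T_surface + delta_T = 10.6 + 91.1
T = 101.70 C

101.70


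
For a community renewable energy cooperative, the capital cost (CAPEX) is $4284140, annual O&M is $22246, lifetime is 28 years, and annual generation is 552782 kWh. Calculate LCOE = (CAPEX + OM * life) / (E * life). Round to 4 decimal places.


Total cost = CAPEX + OM * lifetime = 4284140 + 22246 * 28 = 4284140 + 622888 = 4907028
Total generation = annual * lifetime = 552782 * 28 = 15477896 kWh
LCOE = 4907028 / 15477896
LCOE = 0.3170 $/kWh

0.3170


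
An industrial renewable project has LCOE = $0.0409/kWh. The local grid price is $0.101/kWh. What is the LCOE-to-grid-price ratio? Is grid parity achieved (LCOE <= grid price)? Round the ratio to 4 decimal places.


Compare LCOE to grid price:
  LCOE = $0.0409/kWh, Grid price = $0.101/kWh
  Ratio = LCOE / grid_price = 0.0409 / 0.101 = 0.4050
  Grid parity achieved (ratio <= 1)? yes

0.4050


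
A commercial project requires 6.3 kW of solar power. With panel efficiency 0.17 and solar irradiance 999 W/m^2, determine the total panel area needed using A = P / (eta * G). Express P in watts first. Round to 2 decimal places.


Convert target power to watts: P = 6.3 * 1000 = 6300.0 W
Compute denominator: eta * G = 0.17 * 999 = 169.83
Required area A = P / (eta * G) = 6300.0 / 169.83
A = 37.10 m^2

37.10


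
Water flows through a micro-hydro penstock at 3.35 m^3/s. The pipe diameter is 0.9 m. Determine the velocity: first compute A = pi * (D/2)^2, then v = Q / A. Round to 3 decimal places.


Compute pipe cross-sectional area:
  A = pi * (D/2)^2 = pi * (0.9/2)^2 = 0.6362 m^2
Calculate velocity:
  v = Q / A = 3.35 / 0.6362
  v = 5.266 m/s

5.266


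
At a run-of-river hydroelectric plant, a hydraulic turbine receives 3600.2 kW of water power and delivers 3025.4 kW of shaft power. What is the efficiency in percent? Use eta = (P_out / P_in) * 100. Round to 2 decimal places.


Turbine efficiency = (output power / input power) * 100
eta = (3025.4 / 3600.2) * 100
eta = 84.03%

84.03


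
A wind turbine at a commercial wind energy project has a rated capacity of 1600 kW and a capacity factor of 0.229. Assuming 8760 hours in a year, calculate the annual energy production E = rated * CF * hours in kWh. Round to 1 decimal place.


Annual energy = rated_kW * capacity_factor * hours_per_year
Given: P_rated = 1600 kW, CF = 0.229, hours = 8760
E = 1600 * 0.229 * 8760
E = 3209664.0 kWh

3209664.0


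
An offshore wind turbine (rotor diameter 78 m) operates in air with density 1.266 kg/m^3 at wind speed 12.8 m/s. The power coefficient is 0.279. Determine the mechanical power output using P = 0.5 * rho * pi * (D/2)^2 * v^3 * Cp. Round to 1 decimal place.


Step 1 -- Compute swept area:
  A = pi * (D/2)^2 = pi * (78/2)^2 = 4778.36 m^2
Step 2 -- Apply wind power equation:
  P = 0.5 * rho * A * v^3 * Cp
  v^3 = 12.8^3 = 2097.152
  P = 0.5 * 1.266 * 4778.36 * 2097.152 * 0.279
  P = 1769770.3 W

1769770.3


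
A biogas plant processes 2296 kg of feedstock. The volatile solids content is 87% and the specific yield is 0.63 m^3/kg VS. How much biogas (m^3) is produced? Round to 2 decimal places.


Compute volatile solids:
  VS = mass * VS_fraction = 2296 * 0.87 = 1997.52 kg
Calculate biogas volume:
  Biogas = VS * specific_yield = 1997.52 * 0.63
  Biogas = 1258.44 m^3

1258.44


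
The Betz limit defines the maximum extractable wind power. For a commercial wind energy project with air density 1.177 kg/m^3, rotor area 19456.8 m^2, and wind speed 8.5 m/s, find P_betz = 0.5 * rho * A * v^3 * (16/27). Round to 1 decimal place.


The Betz coefficient Cp_max = 16/27 = 0.5926
v^3 = 8.5^3 = 614.125
P_betz = 0.5 * rho * A * v^3 * Cp_max
P_betz = 0.5 * 1.177 * 19456.8 * 614.125 * 0.5926
P_betz = 4167070.8 W

4167070.8


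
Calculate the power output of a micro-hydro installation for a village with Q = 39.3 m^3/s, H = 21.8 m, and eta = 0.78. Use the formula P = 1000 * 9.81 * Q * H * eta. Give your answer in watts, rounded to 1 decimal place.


Apply the hydropower formula P = rho * g * Q * H * eta
rho * g = 1000 * 9.81 = 9810.0
P = 9810.0 * 39.3 * 21.8 * 0.78
P = 6555603.1 W

6555603.1


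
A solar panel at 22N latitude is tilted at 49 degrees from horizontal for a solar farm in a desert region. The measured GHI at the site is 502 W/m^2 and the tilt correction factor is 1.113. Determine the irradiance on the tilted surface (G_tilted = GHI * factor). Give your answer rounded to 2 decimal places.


Identify the given values:
  GHI = 502 W/m^2, tilt correction factor = 1.113
Apply the formula G_tilted = GHI * factor:
  G_tilted = 502 * 1.113
  G_tilted = 558.73 W/m^2

558.73


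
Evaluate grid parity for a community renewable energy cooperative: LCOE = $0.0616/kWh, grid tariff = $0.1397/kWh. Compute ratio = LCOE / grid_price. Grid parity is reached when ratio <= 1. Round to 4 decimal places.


Compare LCOE to grid price:
  LCOE = $0.0616/kWh, Grid price = $0.1397/kWh
  Ratio = LCOE / grid_price = 0.0616 / 0.1397 = 0.4409
  Grid parity achieved (ratio <= 1)? yes

0.4409


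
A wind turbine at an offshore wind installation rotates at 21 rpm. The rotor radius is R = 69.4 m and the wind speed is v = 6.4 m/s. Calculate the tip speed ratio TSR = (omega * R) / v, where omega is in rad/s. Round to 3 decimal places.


Convert rotational speed to rad/s:
  omega = 21 * 2 * pi / 60 = 2.1991 rad/s
Compute tip speed:
  v_tip = omega * R = 2.1991 * 69.4 = 152.619 m/s
Tip speed ratio:
  TSR = v_tip / v_wind = 152.619 / 6.4 = 23.847

23.847


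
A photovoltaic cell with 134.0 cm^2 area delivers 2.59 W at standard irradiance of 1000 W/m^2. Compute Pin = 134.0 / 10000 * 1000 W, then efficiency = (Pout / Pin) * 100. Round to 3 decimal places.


First compute the input power:
  Pin = area_cm2 / 10000 * G = 134.0 / 10000 * 1000 = 13.4 W
Then compute efficiency:
  Efficiency = (Pout / Pin) * 100 = (2.59 / 13.4) * 100
  Efficiency = 19.328%

19.328


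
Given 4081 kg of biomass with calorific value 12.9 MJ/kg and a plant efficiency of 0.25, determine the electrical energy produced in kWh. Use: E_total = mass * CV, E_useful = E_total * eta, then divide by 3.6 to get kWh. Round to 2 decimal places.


Total energy = mass * CV = 4081 * 12.9 = 52644.9 MJ
Useful energy = total * eta = 52644.9 * 0.25 = 13161.23 MJ
Convert to kWh: 13161.23 / 3.6
Useful energy = 3655.90 kWh

3655.90


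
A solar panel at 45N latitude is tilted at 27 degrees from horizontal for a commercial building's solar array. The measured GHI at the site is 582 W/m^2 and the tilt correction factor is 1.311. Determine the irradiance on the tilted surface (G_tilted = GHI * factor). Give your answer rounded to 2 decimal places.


Identify the given values:
  GHI = 582 W/m^2, tilt correction factor = 1.311
Apply the formula G_tilted = GHI * factor:
  G_tilted = 582 * 1.311
  G_tilted = 763.00 W/m^2

763.00


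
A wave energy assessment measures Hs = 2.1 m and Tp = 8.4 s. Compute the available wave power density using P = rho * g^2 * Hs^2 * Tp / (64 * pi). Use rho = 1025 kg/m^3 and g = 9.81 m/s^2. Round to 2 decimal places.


Apply wave power formula:
  g^2 = 9.81^2 = 96.2361
  Hs^2 = 2.1^2 = 4.41
  Numerator = rho * g^2 * Hs^2 * Tp = 1025 * 96.2361 * 4.41 * 8.4 = 3654094.34
  Denominator = 64 * pi = 201.0619
  P = 3654094.34 / 201.0619 = 18173.97 W/m

18173.97


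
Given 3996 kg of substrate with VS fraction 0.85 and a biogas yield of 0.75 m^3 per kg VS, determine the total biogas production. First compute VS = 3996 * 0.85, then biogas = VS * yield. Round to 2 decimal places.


Compute volatile solids:
  VS = mass * VS_fraction = 3996 * 0.85 = 3396.6 kg
Calculate biogas volume:
  Biogas = VS * specific_yield = 3396.6 * 0.75
  Biogas = 2547.45 m^3

2547.45


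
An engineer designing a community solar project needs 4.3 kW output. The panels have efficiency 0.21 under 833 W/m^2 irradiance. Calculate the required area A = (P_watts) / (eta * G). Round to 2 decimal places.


Convert target power to watts: P = 4.3 * 1000 = 4300.0 W
Compute denominator: eta * G = 0.21 * 833 = 174.93
Required area A = P / (eta * G) = 4300.0 / 174.93
A = 24.58 m^2

24.58


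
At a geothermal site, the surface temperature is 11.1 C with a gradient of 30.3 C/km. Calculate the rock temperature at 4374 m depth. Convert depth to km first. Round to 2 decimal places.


Convert depth to km: 4374 / 1000 = 4.374 km
Temperature increase = gradient * depth_km = 30.3 * 4.374 = 132.53 C
Temperature at depth = T_surface + delta_T = 11.1 + 132.53
T = 143.63 C

143.63


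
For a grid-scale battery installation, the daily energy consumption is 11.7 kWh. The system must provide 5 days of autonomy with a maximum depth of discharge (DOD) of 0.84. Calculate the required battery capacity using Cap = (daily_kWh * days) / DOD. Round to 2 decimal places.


Total energy needed = daily * days = 11.7 * 5 = 58.5 kWh
Account for depth of discharge:
  Cap = total_energy / DOD = 58.5 / 0.84
  Cap = 69.64 kWh

69.64


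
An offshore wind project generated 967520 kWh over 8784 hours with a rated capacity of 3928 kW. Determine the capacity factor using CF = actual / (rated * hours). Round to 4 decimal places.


Capacity factor = actual output / maximum possible output
Maximum possible = rated * hours = 3928 * 8784 = 34503552 kWh
CF = 967520 / 34503552
CF = 0.0280

0.0280


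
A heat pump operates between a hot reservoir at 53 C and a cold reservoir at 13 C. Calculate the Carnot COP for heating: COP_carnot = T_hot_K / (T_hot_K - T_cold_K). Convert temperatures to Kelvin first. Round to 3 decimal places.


Convert to Kelvin:
  T_hot = 53 + 273.15 = 326.15 K
  T_cold = 13 + 273.15 = 286.15 K
Apply Carnot COP formula:
  COP = T_hot_K / (T_hot_K - T_cold_K) = 326.15 / 40.0
  COP = 8.154

8.154


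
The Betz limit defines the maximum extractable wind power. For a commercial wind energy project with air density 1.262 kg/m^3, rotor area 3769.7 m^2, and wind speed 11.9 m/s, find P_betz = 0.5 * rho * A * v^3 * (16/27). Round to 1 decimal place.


The Betz coefficient Cp_max = 16/27 = 0.5926
v^3 = 11.9^3 = 1685.159
P_betz = 0.5 * rho * A * v^3 * Cp_max
P_betz = 0.5 * 1.262 * 3769.7 * 1685.159 * 0.5926
P_betz = 2375380.9 W

2375380.9


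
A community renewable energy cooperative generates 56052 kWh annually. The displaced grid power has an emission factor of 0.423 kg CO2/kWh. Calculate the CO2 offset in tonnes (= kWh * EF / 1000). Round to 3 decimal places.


CO2 offset in kg = generation * emission_factor
CO2 offset = 56052 * 0.423 = 23710.0 kg
Convert to tonnes:
  CO2 offset = 23710.0 / 1000 = 23.710 tonnes

23.710


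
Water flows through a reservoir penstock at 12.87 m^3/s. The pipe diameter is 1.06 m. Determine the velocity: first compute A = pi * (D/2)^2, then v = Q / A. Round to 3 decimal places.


Compute pipe cross-sectional area:
  A = pi * (D/2)^2 = pi * (1.06/2)^2 = 0.8825 m^2
Calculate velocity:
  v = Q / A = 12.87 / 0.8825
  v = 14.584 m/s

14.584


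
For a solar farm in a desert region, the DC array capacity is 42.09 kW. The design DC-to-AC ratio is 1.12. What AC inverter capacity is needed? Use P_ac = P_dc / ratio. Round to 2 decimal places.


The inverter AC capacity is determined by the DC/AC ratio.
Given: P_dc = 42.09 kW, DC/AC ratio = 1.12
P_ac = P_dc / ratio = 42.09 / 1.12
P_ac = 37.58 kW

37.58


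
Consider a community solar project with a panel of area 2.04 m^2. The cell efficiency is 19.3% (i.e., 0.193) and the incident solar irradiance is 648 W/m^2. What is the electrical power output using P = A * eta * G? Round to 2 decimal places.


Use the solar power formula P = A * eta * G.
Given: A = 2.04 m^2, eta = 0.193, G = 648 W/m^2
P = 2.04 * 0.193 * 648
P = 255.13 W

255.13


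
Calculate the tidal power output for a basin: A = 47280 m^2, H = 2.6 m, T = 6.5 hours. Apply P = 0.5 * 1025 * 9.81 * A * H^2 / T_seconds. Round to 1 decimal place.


Convert period to seconds: T = 6.5 * 3600 = 23400.0 s
H^2 = 2.6^2 = 6.76
P = 0.5 * rho * g * A * H^2 / T
P = 0.5 * 1025 * 9.81 * 47280 * 6.76 / 23400.0
P = 68670.7 W

68670.7


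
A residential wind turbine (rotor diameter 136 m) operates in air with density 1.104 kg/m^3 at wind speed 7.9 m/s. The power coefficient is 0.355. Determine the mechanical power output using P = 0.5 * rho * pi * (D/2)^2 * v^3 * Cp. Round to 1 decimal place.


Step 1 -- Compute swept area:
  A = pi * (D/2)^2 = pi * (136/2)^2 = 14526.72 m^2
Step 2 -- Apply wind power equation:
  P = 0.5 * rho * A * v^3 * Cp
  v^3 = 7.9^3 = 493.039
  P = 0.5 * 1.104 * 14526.72 * 493.039 * 0.355
  P = 1403512.9 W

1403512.9


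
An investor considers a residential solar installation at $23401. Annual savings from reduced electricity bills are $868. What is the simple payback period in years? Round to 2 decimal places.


Simple payback period = initial cost / annual savings
Payback = 23401 / 868
Payback = 26.96 years

26.96


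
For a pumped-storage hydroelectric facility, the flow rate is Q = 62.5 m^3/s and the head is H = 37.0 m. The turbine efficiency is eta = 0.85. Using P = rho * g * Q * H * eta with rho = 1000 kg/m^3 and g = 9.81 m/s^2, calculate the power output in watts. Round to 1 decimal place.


Apply the hydropower formula P = rho * g * Q * H * eta
rho * g = 1000 * 9.81 = 9810.0
P = 9810.0 * 62.5 * 37.0 * 0.85
P = 19282781.3 W

19282781.3


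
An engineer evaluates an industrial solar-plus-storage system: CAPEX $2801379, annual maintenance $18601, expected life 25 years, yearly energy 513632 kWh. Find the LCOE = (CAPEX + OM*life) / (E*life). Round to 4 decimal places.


Total cost = CAPEX + OM * lifetime = 2801379 + 18601 * 25 = 2801379 + 465025 = 3266404
Total generation = annual * lifetime = 513632 * 25 = 12840800 kWh
LCOE = 3266404 / 12840800
LCOE = 0.2544 $/kWh

0.2544


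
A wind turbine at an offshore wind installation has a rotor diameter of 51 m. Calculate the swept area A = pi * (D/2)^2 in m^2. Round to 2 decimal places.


Compute the rotor radius:
  r = D / 2 = 51 / 2 = 25.5 m
Calculate swept area:
  A = pi * r^2 = pi * 25.5^2
  A = 2042.82 m^2

2042.82


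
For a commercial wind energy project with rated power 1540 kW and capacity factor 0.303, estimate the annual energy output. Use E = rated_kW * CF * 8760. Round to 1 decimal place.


Annual energy = rated_kW * capacity_factor * hours_per_year
Given: P_rated = 1540 kW, CF = 0.303, hours = 8760
E = 1540 * 0.303 * 8760
E = 4087591.2 kWh

4087591.2


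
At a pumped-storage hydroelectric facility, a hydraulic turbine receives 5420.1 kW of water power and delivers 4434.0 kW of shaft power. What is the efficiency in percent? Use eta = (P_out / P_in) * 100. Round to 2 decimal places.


Turbine efficiency = (output power / input power) * 100
eta = (4434.0 / 5420.1) * 100
eta = 81.81%

81.81


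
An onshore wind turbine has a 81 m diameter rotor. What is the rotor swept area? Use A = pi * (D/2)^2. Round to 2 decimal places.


Compute the rotor radius:
  r = D / 2 = 81 / 2 = 40.5 m
Calculate swept area:
  A = pi * r^2 = pi * 40.5^2
  A = 5153.00 m^2

5153.00


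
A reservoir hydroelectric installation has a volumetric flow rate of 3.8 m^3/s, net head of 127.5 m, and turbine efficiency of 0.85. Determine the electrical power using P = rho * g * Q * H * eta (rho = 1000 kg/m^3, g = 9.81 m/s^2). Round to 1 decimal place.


Apply the hydropower formula P = rho * g * Q * H * eta
rho * g = 1000 * 9.81 = 9810.0
P = 9810.0 * 3.8 * 127.5 * 0.85
P = 4040003.3 W

4040003.3


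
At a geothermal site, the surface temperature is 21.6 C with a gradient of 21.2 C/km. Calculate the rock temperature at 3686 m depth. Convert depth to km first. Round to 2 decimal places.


Convert depth to km: 3686 / 1000 = 3.686 km
Temperature increase = gradient * depth_km = 21.2 * 3.686 = 78.14 C
Temperature at depth = T_surface + delta_T = 21.6 + 78.14
T = 99.74 C

99.74


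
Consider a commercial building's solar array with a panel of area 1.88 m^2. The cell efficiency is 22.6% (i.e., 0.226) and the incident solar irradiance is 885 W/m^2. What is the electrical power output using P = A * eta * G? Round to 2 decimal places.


Use the solar power formula P = A * eta * G.
Given: A = 1.88 m^2, eta = 0.226, G = 885 W/m^2
P = 1.88 * 0.226 * 885
P = 376.02 W

376.02


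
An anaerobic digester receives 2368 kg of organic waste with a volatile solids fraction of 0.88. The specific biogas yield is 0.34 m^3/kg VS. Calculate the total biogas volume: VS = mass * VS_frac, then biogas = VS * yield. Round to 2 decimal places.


Compute volatile solids:
  VS = mass * VS_fraction = 2368 * 0.88 = 2083.84 kg
Calculate biogas volume:
  Biogas = VS * specific_yield = 2083.84 * 0.34
  Biogas = 708.51 m^3

708.51


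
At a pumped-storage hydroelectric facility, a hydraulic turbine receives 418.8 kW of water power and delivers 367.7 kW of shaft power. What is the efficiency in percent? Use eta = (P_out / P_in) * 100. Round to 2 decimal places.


Turbine efficiency = (output power / input power) * 100
eta = (367.7 / 418.8) * 100
eta = 87.80%

87.80


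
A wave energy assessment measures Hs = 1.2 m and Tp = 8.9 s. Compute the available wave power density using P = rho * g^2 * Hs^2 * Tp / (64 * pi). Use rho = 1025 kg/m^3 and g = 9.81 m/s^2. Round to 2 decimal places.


Apply wave power formula:
  g^2 = 9.81^2 = 96.2361
  Hs^2 = 1.2^2 = 1.44
  Numerator = rho * g^2 * Hs^2 * Tp = 1025 * 96.2361 * 1.44 * 8.9 = 1264195.9
  Denominator = 64 * pi = 201.0619
  P = 1264195.9 / 201.0619 = 6287.59 W/m

6287.59


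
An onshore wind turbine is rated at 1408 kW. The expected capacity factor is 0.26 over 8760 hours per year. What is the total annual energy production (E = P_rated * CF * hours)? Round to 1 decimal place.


Annual energy = rated_kW * capacity_factor * hours_per_year
Given: P_rated = 1408 kW, CF = 0.26, hours = 8760
E = 1408 * 0.26 * 8760
E = 3206860.8 kWh

3206860.8
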